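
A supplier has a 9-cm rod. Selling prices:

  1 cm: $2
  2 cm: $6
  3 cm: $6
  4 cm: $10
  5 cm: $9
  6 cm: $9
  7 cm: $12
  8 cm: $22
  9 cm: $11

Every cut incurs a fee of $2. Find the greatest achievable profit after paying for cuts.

22

Build v[k] bottom-up: v[k] = max over allowed piece i of (p[i] + v[k−i]) − 2 per cut.
v[1] = 2
v[2] = 6
v[3] = 6  (first piece 1, then v[2]=6)
v[4] = 10  (first piece 2, then v[2]=6)
v[5] = 10  (first piece 1, then v[4]=10)
v[6] = 14  (first piece 2, then v[4]=10)
v[7] = 14  (first piece 1, then v[6]=14)
v[8] = 22
v[9] = 22  (first piece 1, then v[8]=22)
One optimal plan: pieces 8 + 1 (1 cut) → $24 − $2 = $22.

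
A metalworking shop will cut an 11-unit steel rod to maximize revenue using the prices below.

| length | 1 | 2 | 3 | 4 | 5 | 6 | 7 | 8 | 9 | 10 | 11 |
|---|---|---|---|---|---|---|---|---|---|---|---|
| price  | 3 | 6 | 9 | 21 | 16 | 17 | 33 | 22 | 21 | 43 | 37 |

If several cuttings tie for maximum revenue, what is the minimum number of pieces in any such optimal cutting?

Let r[k] be the best obtainable value from length k. For each k, try every first piece i and keep the best of price[i] + r[k−i].
r[1] = 3
r[2] = max(3+3, 6+0) = 6
r[3] = max(3+6, 6+3, 9+0) = 9
r[4] = max(3+9, 6+6, 9+3, 21+0) = 21
r[5] = max(3+21, 6+9, 9+6, 21+3, 16+0) = 24
r[6] = max(3+24, 6+21, 9+9, 21+6, 16+3, 17+0) = 27
r[7] = max(3+27, 6+24, 9+21, …, 17+3, 33+0) = 33
r[8] = max(3+33, 6+27, 9+24, …, 33+3, 22+0) = 42
r[9] = max(3+42, 6+33, 9+27, …, 22+3, 21+0) = 45
r[10] = max(3+45, 6+42, 9+33, …, 21+3, 43+0) = 48
r[11] = max(3+48, 6+45, 9+42, …, 43+3, 37+0) = 54
Maximum revenue is $54.
Now minimize piece count subject to staying optimal: for each k, pieces[k] = 1 + min over i with p[i]+r[k−i]=r[k] of pieces[k−i].
pieces[8] = 2
pieces[9] = 3
pieces[10] = 3
pieces[11] = 2

2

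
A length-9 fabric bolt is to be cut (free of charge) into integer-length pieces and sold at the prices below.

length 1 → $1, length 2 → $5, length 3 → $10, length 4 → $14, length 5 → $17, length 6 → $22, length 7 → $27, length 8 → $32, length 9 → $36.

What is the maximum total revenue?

Let best[k] be the best obtainable value from length k. For each k, try every first piece i and keep the best of price[i] + best[k−i].
best[1] = 1
best[2] = 5
best[3] = 10
best[4] = 14
best[5] = 17
best[6] = 22
best[7] = 27
best[8] = 32
best[9] = 36
Best is to sell the whole 9-yard piece uncut for $36.

36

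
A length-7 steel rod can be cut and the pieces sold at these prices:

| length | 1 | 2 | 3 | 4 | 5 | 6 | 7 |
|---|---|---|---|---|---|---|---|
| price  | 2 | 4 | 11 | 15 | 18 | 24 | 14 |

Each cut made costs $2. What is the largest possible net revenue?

Let v[k] be the best obtainable value from length k. For each k, try every first piece i and keep the best of price[i] + v[k−i] minus the 2 cut fee when i<k.
v[1] = 2
v[2] = 4
v[3] = 11
v[4] = 15
v[5] = 18
v[6] = 24
v[7] = 24  (first piece 1, then v[6]=24)
One optimal plan: pieces 6 + 1 (1 cut) → $26 − $2 = $24.

24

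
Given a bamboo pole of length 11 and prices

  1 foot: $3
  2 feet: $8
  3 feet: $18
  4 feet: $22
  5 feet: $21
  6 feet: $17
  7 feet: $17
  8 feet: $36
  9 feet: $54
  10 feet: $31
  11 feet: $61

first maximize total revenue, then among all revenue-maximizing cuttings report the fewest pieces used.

Build r[k] bottom-up: r[k] = max over allowed piece i of (p[i] + r[k−i]).
r[1] = 3
r[2] = 8
r[3] = 18
r[4] = 22
r[5] = 26  (first piece 2, then r[3]=18)
r[6] = 36  (first piece 3, then r[3]=18)
r[7] = 40  (first piece 3, then r[4]=22)
r[8] = 44  (first piece 2, then r[6]=36)
r[9] = 54  (first piece 3, then r[6]=36)
r[10] = 58  (first piece 3, then r[7]=40)
r[11] = 62  (first piece 2, then r[9]=54)
Maximum revenue is $62.
Now minimize piece count subject to staying optimal: for each k, pieces[k] = 1 + min over i with p[i]+r[k−i]=r[k] of pieces[k−i].
pieces[8] = 2
pieces[9] = 1
pieces[10] = 3
pieces[11] = 2

2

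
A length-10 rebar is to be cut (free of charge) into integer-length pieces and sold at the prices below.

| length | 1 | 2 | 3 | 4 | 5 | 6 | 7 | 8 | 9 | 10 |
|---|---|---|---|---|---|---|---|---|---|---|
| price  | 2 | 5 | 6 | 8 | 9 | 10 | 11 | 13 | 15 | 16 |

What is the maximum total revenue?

Consider every possible first cut. R[k] is the best of p[i]+R[k−i] over all sellable i≤k.
R[1] = 2
R[2] = max(2+2, 5+0) = 5
R[3] = max(2+5, 5+2, 6+0) = 7
R[4] = max(2+7, 5+5, 6+2, 8+0) = 10
R[5] = max(2+10, 5+7, 6+5, 8+2, 9+0) = 12
R[6] = max(2+12, 5+10, 6+7, 8+5, 9+2, 10+0) = 15
R[7] = max(2+15, 5+12, 6+10, …, 10+2, 11+0) = 17
R[8] = max(2+17, 5+15, 6+12, …, 11+2, 13+0) = 20
R[9] = max(2+20, 5+17, 6+15, …, 13+2, 15+0) = 22
R[10] = max(2+22, 5+20, 6+17, …, 15+2, 16+0) = 25
One optimal cutting: 2 + 2 + 2 + 2 + 2 → ₹5 + ₹5 + ₹5 + ₹5 + ₹5 = ₹25.

25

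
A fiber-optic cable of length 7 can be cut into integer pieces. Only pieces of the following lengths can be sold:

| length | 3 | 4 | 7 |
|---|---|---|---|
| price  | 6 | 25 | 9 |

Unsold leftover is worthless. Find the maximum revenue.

31

Let best[k] be the best obtainable value from length k. For each k, try every first piece i and keep the best of price[i] + best[k−i].
best[1] = 0
best[2] = 0
best[3] = 6
best[4] = max(6+0, 25+0) = 25
best[5] = max(6+0, 25+0) = 25
best[6] = max(6+6, 25+0) = 25
best[7] = max(6+25, 25+6, 9+0) = 31
One optimal cutting: 4 + 3 → $31.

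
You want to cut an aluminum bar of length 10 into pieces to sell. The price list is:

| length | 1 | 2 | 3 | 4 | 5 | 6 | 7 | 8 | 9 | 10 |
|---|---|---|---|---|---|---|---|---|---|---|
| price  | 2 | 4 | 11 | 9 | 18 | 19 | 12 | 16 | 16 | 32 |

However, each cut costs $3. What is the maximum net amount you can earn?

Let r[k] be the best obtainable value from length k. For each k, try every first piece i and keep the best of price[i] + r[k−i] minus the 3 cut fee when i<k.
r[1] = 2
r[2] = 4
r[3] = 11
r[4] = 10  (first piece 1, then r[3]=11)
r[5] = 18
r[6] = 19  (first piece 3, then r[3]=11)
r[7] = 19  (first piece 2, then r[5]=18)
r[8] = 26  (first piece 3, then r[5]=18)
r[9] = 27  (first piece 3, then r[6]=19)
r[10] = 33  (first piece 5, then r[5]=18)
One optimal plan: pieces 5 + 5 (1 cut) → $36 − $3 = $33.

33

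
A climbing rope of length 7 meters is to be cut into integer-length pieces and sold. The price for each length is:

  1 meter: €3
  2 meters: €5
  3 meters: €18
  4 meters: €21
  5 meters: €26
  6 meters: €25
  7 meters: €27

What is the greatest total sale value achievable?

Build R[k] bottom-up: R[k] = max over allowed piece i of (p[i] + R[k−i]).
R[1] = 3
R[2] = 6  (first piece 1, then R[1]=3)
R[3] = 18
R[4] = 21  (first piece 1, then R[3]=18)
R[5] = 26
R[6] = 36  (first piece 3, then R[3]=18)
R[7] = 39  (first piece 1, then R[6]=36)
One optimal cutting: 3 + 3 + 1 → €18 + €18 + €3 = €39.

39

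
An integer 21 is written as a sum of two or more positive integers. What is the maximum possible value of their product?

Define m[k] = max over 1≤i<k of i · max(k−i, m[k−i]); the inner max lets the remainder stay uncut if that's better.
Small cases: m[2]=1, m[3]=2, m[4]=4, m[5]=6, m[6]=9, m[7]=12, m[8]=18, m[9]=27, m[10]=36, m[11]=54, m[12]=81, m[13]=108, m[14]=162, m[15]=243, m[16]=324.
m[17] = max(1*324, 2*243, 3*162, …, 15*2, 16*1) = 486
m[18] = max(1*486, 2*324, 3*243, …, 16*2, 17*1) = 729
m[19] = max(1*729, 2*486, 3*324, …, 17*2, 18*1) = 972
m[20] = max(1*972, 2*729, 3*486, …, 18*2, 19*1) = 1458
m[21] = max(1*1458, 2*972, 3*729, …, 19*2, 20*1) = 2187
One optimal split: 3 + 3 + 3 + 3 + 3 + 3 + 3; product 3*3*3*3*3*3*3 = 2187.

2187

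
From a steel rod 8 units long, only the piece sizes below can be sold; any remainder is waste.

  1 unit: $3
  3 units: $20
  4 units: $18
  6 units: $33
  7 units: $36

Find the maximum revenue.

46

Consider every possible first cut. r[k] is the best of p[i]+r[k−i] over all sellable i≤k.
r[1] = 3
r[2] = 6  (first piece 1, then r[1]=3)
r[3] = max(3+6, 20+0) = 20
r[4] = max(3+20, 20+3, 18+0) = 23
r[5] = max(3+23, 20+6, 18+3) = 26
r[6] = max(3+26, 20+20, 18+6, 33+0) = 40
r[7] = max(3+40, 20+23, 18+20, 33+3, 36+0) = 43
r[8] = max(3+43, 20+26, 18+23, 33+6, 36+3) = 46
One optimal cutting: 3 + 3 + 1 + 1 → $46.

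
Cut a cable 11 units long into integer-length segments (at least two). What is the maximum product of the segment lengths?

Let m[k] be the best product for length k (with at least one cut). For each first piece i, the rest contributes max(k−i, m[k−i]).
Small cases: m[2]=1, m[3]=2, m[4]=4, m[5]=6.
m[6] = 3*max(3,2) = 3*3 = 9
m[7] = 2*max(5,6) = 2*6 = 12
m[8] = 2*max(6,9) = 2*9 = 18
m[9] = 3*max(6,9) = 3*9 = 27
m[10] = 2*max(8,18) = 2*18 = 36
m[11] = 2*max(9,27) = 2*27 = 54
One optimal split: 3 + 3 + 3 + 2; product 3*3*3*2 = 54.

54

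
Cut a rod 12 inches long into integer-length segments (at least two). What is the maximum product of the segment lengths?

Define prod[k] = max over 1≤i<k of i · max(k−i, prod[k−i]); the inner max lets the remainder stay uncut if that's better.
prod[2] = 1·max(1,0) = 1·1 = 1
prod[3] = 1·max(2,1) = 1·2 = 2
prod[4] = 2·max(2,1) = 2·2 = 4
prod[5] = 2·max(3,2) = 2·3 = 6
prod[6] = 3·max(3,2) = 3·3 = 9
prod[7] = 2·max(5,6) = 2·6 = 12
prod[8] = 2·max(6,9) = 2·9 = 18
prod[9] = 3·max(6,9) = 3·9 = 27
prod[10] = 2·max(8,18) = 2·18 = 36
prod[11] = 2·max(9,27) = 2·27 = 54
prod[12] = 3·max(9,27) = 3·27 = 81
One optimal split: 3 + 3 + 3 + 3; product 3·3·3·3 = 81.

81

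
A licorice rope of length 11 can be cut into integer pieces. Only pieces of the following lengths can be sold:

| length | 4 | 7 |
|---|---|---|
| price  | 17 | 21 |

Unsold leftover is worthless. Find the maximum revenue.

Consider every possible first cut. best[k] is the best of p[i]+best[k−i] over all sellable i≤k.
best[1] = 0
best[2] = 0
best[3] = 0
best[4] = 17
best[5] = 17
best[6] = 17
best[7] = max(17+0, 21+0) = 21
best[8] = max(17+17, 21+0) = 34
best[9] = max(17+17, 21+0) = 34
best[10] = max(17+17, 21+0) = 34
best[11] = max(17+21, 21+17) = 38
One optimal cutting: 7 + 4 → ¢38.

38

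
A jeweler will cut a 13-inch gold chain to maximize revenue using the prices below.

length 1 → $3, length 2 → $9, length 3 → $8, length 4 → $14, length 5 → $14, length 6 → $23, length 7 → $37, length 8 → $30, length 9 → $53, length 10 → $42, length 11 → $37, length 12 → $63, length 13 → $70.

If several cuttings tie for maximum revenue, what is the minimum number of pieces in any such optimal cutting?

3

Let r[k] be the best obtainable value from length k. For each k, try every first piece i and keep the best of price[i] + r[k−i].
r[1] = 3
r[2] = max(3+3, 9+0) = 9
r[3] = max(3+9, 9+3, 8+0) = 12
r[4] = max(3+12, 9+9, 8+3, 14+0) = 18
r[5] = max(3+18, 9+12, 8+9, 14+3, 14+0) = 21
r[6] = max(3+21, 9+18, 8+12, 14+9, 14+3, 23+0) = 27
r[7] = max(3+27, 9+21, 8+18, …, 23+3, 37+0) = 37
r[8] = max(3+37, 9+27, 8+21, …, 37+3, 30+0) = 40
r[9] = max(3+40, 9+37, 8+27, …, 30+3, 53+0) = 53
r[10] = max(3+53, 9+40, 8+37, …, 53+3, 42+0) = 56
r[11] = max(3+56, 9+53, 8+40, …, 42+3, 37+0) = 62
r[12] = max(3+62, 9+56, 8+53, …, 37+3, 63+0) = 65
r[13] = max(3+65, 9+62, 8+56, …, 63+3, 70+0) = 71
Maximum revenue is $71.
Now minimize piece count subject to staying optimal: for each k, pieces[k] = 1 + min over i with p[i]+r[k−i]=r[k] of pieces[k−i].
pieces[10] = 2
pieces[11] = 2
pieces[12] = 3
pieces[13] = 3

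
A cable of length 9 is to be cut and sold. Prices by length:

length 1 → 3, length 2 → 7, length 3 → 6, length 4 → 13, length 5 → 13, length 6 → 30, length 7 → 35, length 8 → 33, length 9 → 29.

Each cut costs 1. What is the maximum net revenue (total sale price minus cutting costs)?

Consider every possible first cut. net[k] is the best of p[i]+net[k−i] over all sellable i≤k, charging 1 whenever i<k.
net[1] = 3
net[2] = max(3+3-1, 7+0) = 7
net[3] = max(3+7-1, 7+3-1, 6+0) = 9
net[4] = max(3+9-1, 7+7-1, 6+3-1, 13+0) = 13
net[5] = max(3+13-1, 7+9-1, 6+7-1, 13+3-1, 13+0) = 15
net[6] = max(3+15-1, 7+13-1, 6+9-1, 13+7-1, 13+3-1, 30+0) = 30
net[7] = max(3+30-1, 7+15-1, 6+13-1, …, 30+3-1, 35+0) = 35
net[8] = max(3+35-1, 7+30-1, 6+15-1, …, 35+3-1, 33+0) = 37
net[9] = max(3+37-1, 7+35-1, 6+30-1, …, 33+3-1, 29+0) = 41
One optimal plan: pieces 7 + 2 (1 cut) → 42 − 1 = 41.

41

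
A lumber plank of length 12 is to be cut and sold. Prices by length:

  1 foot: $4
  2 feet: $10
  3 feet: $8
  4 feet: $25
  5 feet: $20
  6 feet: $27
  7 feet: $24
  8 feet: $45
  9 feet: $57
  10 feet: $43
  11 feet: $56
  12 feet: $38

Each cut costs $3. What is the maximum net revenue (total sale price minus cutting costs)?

Let v[k] be the best obtainable value from length k. For each k, try every first piece i and keep the best of price[i] + v[k−i] minus the 3 cut fee when i<k.
v[1] = 4
v[2] = max(4+4-3, 10+0) = 10
v[3] = max(4+10-3, 10+4-3, 8+0) = 11
v[4] = max(4+11-3, 10+10-3, 8+4-3, 25+0) = 25
v[5] = max(4+25-3, 10+11-3, 8+10-3, 25+4-3, 20+0) = 26
v[6] = max(4+26-3, 10+25-3, 8+11-3, 25+10-3, 20+4-3, 27+0) = 32
v[7] = max(4+32-3, 10+26-3, 8+25-3, …, 27+4-3, 24+0) = 33
v[8] = max(4+33-3, 10+32-3, 8+26-3, …, 24+4-3, 45+0) = 47
v[9] = max(4+47-3, 10+33-3, 8+32-3, …, 45+4-3, 57+0) = 57
v[10] = max(4+57-3, 10+47-3, 8+33-3, …, 57+4-3, 43+0) = 58
v[11] = max(4+58-3, 10+57-3, 8+47-3, …, 43+4-3, 56+0) = 64
v[12] = max(4+64-3, 10+58-3, 8+57-3, …, 56+4-3, 38+0) = 69
One optimal plan: pieces 4 + 4 + 4 (2 cuts) → $75 − $6 = $69.

69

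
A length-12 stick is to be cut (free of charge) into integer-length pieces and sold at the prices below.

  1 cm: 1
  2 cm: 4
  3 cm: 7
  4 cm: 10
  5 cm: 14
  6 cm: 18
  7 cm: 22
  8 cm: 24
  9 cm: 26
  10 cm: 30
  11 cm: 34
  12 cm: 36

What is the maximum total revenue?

36

Consider every possible first cut. best[k] is the best of p[i]+best[k−i] over all sellable i≤k.
best[1] = 1
best[2] = 4
best[3] = 7
best[4] = 10
best[5] = 14
best[6] = 18
best[7] = 22
best[8] = 24
best[9] = 26  (first piece 2, then best[7]=22)
best[10] = 30
best[11] = 34
best[12] = 36  (first piece 5, then best[7]=22)
One optimal cutting: 7 + 5 → 22 + 14 = 36.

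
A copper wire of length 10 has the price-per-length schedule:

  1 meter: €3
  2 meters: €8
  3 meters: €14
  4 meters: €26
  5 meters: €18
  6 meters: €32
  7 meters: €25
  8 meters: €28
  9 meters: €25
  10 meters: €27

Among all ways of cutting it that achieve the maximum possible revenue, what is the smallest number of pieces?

3

Build r[k] bottom-up: r[k] = max over allowed piece i of (p[i] + r[k−i]).
r[1] = 3
r[2] = max(3+3, 8+0) = 8
r[3] = max(3+8, 8+3, 14+0) = 14
r[4] = max(3+14, 8+8, 14+3, 26+0) = 26
r[5] = max(3+26, 8+14, 14+8, 26+3, 18+0) = 29
r[6] = max(3+29, 8+26, 14+14, 26+8, 18+3, 32+0) = 34
r[7] = max(3+34, 8+29, 14+26, …, 32+3, 25+0) = 40
r[8] = max(3+40, 8+34, 14+29, …, 25+3, 28+0) = 52
r[9] = max(3+52, 8+40, 14+34, …, 28+3, 25+0) = 55
r[10] = max(3+55, 8+52, 14+40, …, 25+3, 27+0) = 60
Maximum revenue is €60.
Now minimize piece count subject to staying optimal: for each k, pieces[k] = 1 + min over i with p[i]+r[k−i]=r[k] of pieces[k−i].
pieces[7] = 2
pieces[8] = 2
pieces[9] = 3
pieces[10] = 3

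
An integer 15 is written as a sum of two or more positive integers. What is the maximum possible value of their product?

243

Let P[k] be the best product for length k (with at least one cut). For each first piece i, the rest contributes max(k−i, P[k−i]).
P[2] = 1×max(1,0) = 1×1 = 1
P[3] = 1×max(2,1) = 1×2 = 2
P[4] = 2×max(2,1) = 2×2 = 4
P[5] = 2×max(3,2) = 2×3 = 6
P[6] = 3×max(3,2) = 3×3 = 9
P[7] = 2×max(5,6) = 2×6 = 12
P[8] = 2×max(6,9) = 2×9 = 18
P[9] = 3×max(6,9) = 3×9 = 27
P[10] = 2×max(8,18) = 2×18 = 36
P[11] = 2×max(9,27) = 2×27 = 54
P[12] = 3×max(9,27) = 3×27 = 81
P[13] = 2×max(11,54) = 2×54 = 108
P[14] = 2×max(12,81) = 2×81 = 162
P[15] = 3×max(12,81) = 3×81 = 243
One optimal split: 3 + 3 + 3 + 3 + 3; product 3×3×3×3×3 = 243.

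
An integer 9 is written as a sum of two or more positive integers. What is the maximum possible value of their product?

27

Define g[k] = max over 1≤i<k of i · max(k−i, g[k−i]); the inner max lets the remainder stay uncut if that's better.
Small cases: g[2]=1.
g[3] = max(1·2, 2·1) = 2
g[4] = max(1·3, 2·2, 3·1) = 4
g[5] = max(1·4, 2·3, 3·2, 4·1) = 6
g[6] = max(1·6, 2·4, 3·3, 4·2, 5·1) = 9
g[7] = max(1·9, 2·6, 3·4, 4·3, 5·2, 6·1) = 12
g[8] = max(1·12, 2·9, 3·6, …, 6·2, 7·1) = 18
g[9] = max(1·18, 2·12, 3·9, …, 7·2, 8·1) = 27
One optimal split: 3 + 3 + 3; product 3·3·3 = 27.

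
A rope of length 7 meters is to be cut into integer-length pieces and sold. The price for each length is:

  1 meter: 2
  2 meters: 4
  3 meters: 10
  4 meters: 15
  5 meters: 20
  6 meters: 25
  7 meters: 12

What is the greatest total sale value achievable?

27

Consider every possible first cut. best[k] is the best of p[i]+best[k−i] over all sellable i≤k.
best[1] = 2
best[2] = max(2+2, 4+0) = 4
best[3] = max(2+4, 4+2, 10+0) = 10
best[4] = max(2+10, 4+4, 10+2, 15+0) = 15
best[5] = max(2+15, 4+10, 10+4, 15+2, 20+0) = 20
best[6] = max(2+20, 4+15, 10+10, 15+4, 20+2, 25+0) = 25
best[7] = max(2+25, 4+20, 10+15, …, 25+2, 12+0) = 27
One optimal cutting: 6 + 1 → 25 + 2 = 27.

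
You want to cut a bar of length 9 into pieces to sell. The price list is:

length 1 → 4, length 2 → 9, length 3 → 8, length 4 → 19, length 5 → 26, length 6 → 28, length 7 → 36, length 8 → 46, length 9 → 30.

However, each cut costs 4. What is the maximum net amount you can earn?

Consider every possible first cut. r[k] is the best of p[i]+r[k−i] over all sellable i≤k, charging 4 whenever i<k.
r[1] = 4
r[2] = max(4+4-4, 9+0) = 9
r[3] = max(4+9-4, 9+4-4, 8+0) = 9
r[4] = max(4+9-4, 9+9-4, 8+4-4, 19+0) = 19
r[5] = max(4+19-4, 9+9-4, 8+9-4, 19+4-4, 26+0) = 26
r[6] = max(4+26-4, 9+19-4, 8+9-4, 19+9-4, 26+4-4, 28+0) = 28
r[7] = max(4+28-4, 9+26-4, 8+19-4, …, 28+4-4, 36+0) = 36
r[8] = max(4+36-4, 9+28-4, 8+26-4, …, 36+4-4, 46+0) = 46
r[9] = max(4+46-4, 9+36-4, 8+28-4, …, 46+4-4, 30+0) = 46
One optimal plan: pieces 8 + 1 (1 cut) → 50 − 4 = 46.

46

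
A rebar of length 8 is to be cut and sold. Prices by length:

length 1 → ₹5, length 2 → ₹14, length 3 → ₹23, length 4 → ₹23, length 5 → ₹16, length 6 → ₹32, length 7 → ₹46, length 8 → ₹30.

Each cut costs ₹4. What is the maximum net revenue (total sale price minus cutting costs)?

52

Build r[k] bottom-up: r[k] = max over allowed piece i of (p[i] + r[k−i]) − 4 per cut.
r[1] = 5
r[2] = max(5+5-4, 14+0) = 14
r[3] = max(5+14-4, 14+5-4, 23+0) = 23
r[4] = max(5+23-4, 14+14-4, 23+5-4, 23+0) = 24
r[5] = max(5+24-4, 14+23-4, 23+14-4, 23+5-4, 16+0) = 33
r[6] = max(5+33-4, 14+24-4, 23+23-4, 23+14-4, 16+5-4, 32+0) = 42
r[7] = max(5+42-4, 14+33-4, 23+24-4, …, 32+5-4, 46+0) = 46
r[8] = max(5+46-4, 14+42-4, 23+33-4, …, 46+5-4, 30+0) = 52
One optimal plan: pieces 3 + 3 + 2 (2 cuts) → ₹60 − ₹8 = ₹52.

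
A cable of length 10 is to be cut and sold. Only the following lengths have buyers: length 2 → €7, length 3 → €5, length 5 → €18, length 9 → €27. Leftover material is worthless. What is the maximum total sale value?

36

Consider every possible first cut. f[k] is the best of p[i]+f[k−i] over all sellable i≤k.
f[1] = 0
f[2] = 7
f[3] = 7
f[4] = 14  (first piece 2, then f[2]=7)
f[5] = 18
f[6] = 21  (first piece 2, then f[4]=14)
f[7] = 25  (first piece 2, then f[5]=18)
f[8] = 28  (first piece 2, then f[6]=21)
f[9] = 32  (first piece 2, then f[7]=25)
f[10] = 36  (first piece 5, then f[5]=18)
One optimal cutting: 5 + 5 → €36.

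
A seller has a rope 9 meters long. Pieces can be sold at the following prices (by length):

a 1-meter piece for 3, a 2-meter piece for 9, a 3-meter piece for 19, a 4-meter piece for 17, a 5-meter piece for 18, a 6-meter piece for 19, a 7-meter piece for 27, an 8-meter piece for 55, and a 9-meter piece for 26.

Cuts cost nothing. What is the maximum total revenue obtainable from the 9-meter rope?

58

Consider every possible first cut. best[k] is the best of p[i]+best[k−i] over all sellable i≤k.
best[1] = 3
best[2] = 9
best[3] = 19
best[4] = 22  (first piece 1, then best[3]=19)
best[5] = 28  (first piece 2, then best[3]=19)
best[6] = 38  (first piece 3, then best[3]=19)
best[7] = 41  (first piece 1, then best[6]=38)
best[8] = 55
best[9] = 58  (first piece 1, then best[8]=55)
One optimal cutting: 8 + 1 → 55 + 3 = 58.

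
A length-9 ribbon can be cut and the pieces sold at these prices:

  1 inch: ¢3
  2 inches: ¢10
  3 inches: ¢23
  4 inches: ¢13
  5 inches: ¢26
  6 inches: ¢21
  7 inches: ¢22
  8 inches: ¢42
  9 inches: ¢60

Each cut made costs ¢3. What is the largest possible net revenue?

63

Build v[k] bottom-up: v[k] = max over allowed piece i of (p[i] + v[k−i]) − 3 per cut.
v[1] = 3
v[2] = 10
v[3] = 23
v[4] = 23  (first piece 1, then v[3]=23)
v[5] = 30  (first piece 2, then v[3]=23)
v[6] = 43  (first piece 3, then v[3]=23)
v[7] = 43  (first piece 1, then v[6]=43)
v[8] = 50  (first piece 2, then v[6]=43)
v[9] = 63  (first piece 3, then v[6]=43)
One optimal plan: pieces 3 + 3 + 3 (2 cuts) → ¢69 − ¢6 = ¢63.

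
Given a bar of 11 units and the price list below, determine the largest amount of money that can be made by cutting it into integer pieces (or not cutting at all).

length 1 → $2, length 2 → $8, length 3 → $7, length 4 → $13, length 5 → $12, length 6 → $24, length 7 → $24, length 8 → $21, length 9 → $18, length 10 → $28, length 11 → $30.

42

Consider every possible first cut. best[k] is the best of p[i]+best[k−i] over all sellable i≤k.
best[1] = 2
best[2] = max(2+2, 8+0) = 8
best[3] = max(2+8, 8+2, 7+0) = 10
best[4] = max(2+10, 8+8, 7+2, 13+0) = 16
best[5] = max(2+16, 8+10, 7+8, 13+2, 12+0) = 18
best[6] = max(2+18, 8+16, 7+10, 13+8, 12+2, 24+0) = 24
best[7] = max(2+24, 8+18, 7+16, …, 24+2, 24+0) = 26
best[8] = max(2+26, 8+24, 7+18, …, 24+2, 21+0) = 32
best[9] = max(2+32, 8+26, 7+24, …, 21+2, 18+0) = 34
best[10] = max(2+34, 8+32, 7+26, …, 18+2, 28+0) = 40
best[11] = max(2+40, 8+34, 7+32, …, 28+2, 30+0) = 42
One optimal cutting: 2 + 2 + 2 + 2 + 2 + 1 → $8 + $8 + $8 + $8 + $8 + $2 = $42.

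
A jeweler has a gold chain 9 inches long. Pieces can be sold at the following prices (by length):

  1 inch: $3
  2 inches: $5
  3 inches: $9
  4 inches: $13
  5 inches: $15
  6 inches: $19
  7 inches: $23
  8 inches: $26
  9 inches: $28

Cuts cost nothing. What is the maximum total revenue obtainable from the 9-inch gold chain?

29

Consider every possible first cut. R[k] is the best of p[i]+R[k−i] over all sellable i≤k.
R[1] = 3
R[2] = 6  (first piece 1, then R[1]=3)
R[3] = 9  (first piece 1, then R[2]=6)
R[4] = 13
R[5] = 16  (first piece 1, then R[4]=13)
R[6] = 19  (first piece 1, then R[5]=16)
R[7] = 23
R[8] = 26  (first piece 1, then R[7]=23)
R[9] = 29  (first piece 1, then R[8]=26)
One optimal cutting: 7 + 1 + 1 → $23 + $3 + $3 = $29.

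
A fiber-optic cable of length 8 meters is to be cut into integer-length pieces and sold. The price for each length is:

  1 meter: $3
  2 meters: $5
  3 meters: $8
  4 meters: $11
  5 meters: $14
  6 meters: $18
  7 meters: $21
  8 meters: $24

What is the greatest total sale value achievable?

24

Let R[k] be the best obtainable value from length k. For each k, try every first piece i and keep the best of price[i] + R[k−i].
R[1] = 3
R[2] = max(3+3, 5+0) = 6
R[3] = max(3+6, 5+3, 8+0) = 9
R[4] = max(3+9, 5+6, 8+3, 11+0) = 12
R[5] = max(3+12, 5+9, 8+6, 11+3, 14+0) = 15
R[6] = max(3+15, 5+12, 8+9, 11+6, 14+3, 18+0) = 18
R[7] = max(3+18, 5+15, 8+12, …, 18+3, 21+0) = 21
R[8] = max(3+21, 5+18, 8+15, …, 21+3, 24+0) = 24
One optimal cutting: 1 + 1 + 1 + 1 + 1 + 1 + 1 + 1 → $3 + $3 + $3 + $3 + $3 + $3 + $3 + $3 = $24.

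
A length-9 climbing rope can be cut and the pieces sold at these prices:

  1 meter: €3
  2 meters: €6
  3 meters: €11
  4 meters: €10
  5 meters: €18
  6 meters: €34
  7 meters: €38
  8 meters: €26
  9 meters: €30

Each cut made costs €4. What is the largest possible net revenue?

Build v[k] bottom-up: v[k] = max over allowed piece i of (p[i] + v[k−i]) − 4 per cut.
v[1] = 3
v[2] = max(3+3-4, 6+0) = 6
v[3] = max(3+6-4, 6+3-4, 11+0) = 11
v[4] = max(3+11-4, 6+6-4, 11+3-4, 10+0) = 10
v[5] = max(3+10-4, 6+11-4, 11+6-4, 10+3-4, 18+0) = 18
v[6] = max(3+18-4, 6+10-4, 11+11-4, 10+6-4, 18+3-4, 34+0) = 34
v[7] = max(3+34-4, 6+18-4, 11+10-4, …, 34+3-4, 38+0) = 38
v[8] = max(3+38-4, 6+34-4, 11+18-4, …, 38+3-4, 26+0) = 37
v[9] = max(3+37-4, 6+38-4, 11+34-4, …, 26+3-4, 30+0) = 41
One optimal plan: pieces 6 + 3 (1 cut) → €45 − €4 = €41.

41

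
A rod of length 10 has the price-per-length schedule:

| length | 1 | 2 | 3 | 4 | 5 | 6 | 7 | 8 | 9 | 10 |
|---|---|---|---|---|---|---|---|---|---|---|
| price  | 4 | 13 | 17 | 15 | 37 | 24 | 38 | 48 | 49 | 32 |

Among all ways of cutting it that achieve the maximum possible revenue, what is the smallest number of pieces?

2

Let r[k] be the best obtainable value from length k. For each k, try every first piece i and keep the best of price[i] + r[k−i].
r[1] = 4
r[2] = max(4+4, 13+0) = 13
r[3] = max(4+13, 13+4, 17+0) = 17
r[4] = max(4+17, 13+13, 17+4, 15+0) = 26
r[5] = max(4+26, 13+17, 17+13, 15+4, 37+0) = 37
r[6] = max(4+37, 13+26, 17+17, 15+13, 37+4, 24+0) = 41
r[7] = max(4+41, 13+37, 17+26, …, 24+4, 38+0) = 50
r[8] = max(4+50, 13+41, 17+37, …, 38+4, 48+0) = 54
r[9] = max(4+54, 13+50, 17+41, …, 48+4, 49+0) = 63
r[10] = max(4+63, 13+54, 17+50, …, 49+4, 32+0) = 74
Maximum revenue is $74.
Now minimize piece count subject to staying optimal: for each k, pieces[k] = 1 + min over i with p[i]+r[k−i]=r[k] of pieces[k−i].
pieces[7] = 2
pieces[8] = 2
pieces[9] = 3
pieces[10] = 2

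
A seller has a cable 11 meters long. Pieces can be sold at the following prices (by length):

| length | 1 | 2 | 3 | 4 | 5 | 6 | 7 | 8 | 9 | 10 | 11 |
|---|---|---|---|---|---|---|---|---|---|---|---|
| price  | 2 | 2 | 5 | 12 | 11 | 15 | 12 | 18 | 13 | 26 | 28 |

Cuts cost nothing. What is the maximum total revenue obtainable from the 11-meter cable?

30

Let R[k] be the best obtainable value from length k. For each k, try every first piece i and keep the best of price[i] + R[k−i].
R[1] = 2
R[2] = max(2+2, 2+0) = 4
R[3] = max(2+4, 2+2, 5+0) = 6
R[4] = max(2+6, 2+4, 5+2, 12+0) = 12
R[5] = max(2+12, 2+6, 5+4, 12+2, 11+0) = 14
R[6] = max(2+14, 2+12, 5+6, 12+4, 11+2, 15+0) = 16
R[7] = max(2+16, 2+14, 5+12, …, 15+2, 12+0) = 18
R[8] = max(2+18, 2+16, 5+14, …, 12+2, 18+0) = 24
R[9] = max(2+24, 2+18, 5+16, …, 18+2, 13+0) = 26
R[10] = max(2+26, 2+24, 5+18, …, 13+2, 26+0) = 28
R[11] = max(2+28, 2+26, 5+24, …, 26+2, 28+0) = 30
One optimal cutting: 4 + 4 + 1 + 1 + 1 → $12 + $12 + $2 + $2 + $2 = $30.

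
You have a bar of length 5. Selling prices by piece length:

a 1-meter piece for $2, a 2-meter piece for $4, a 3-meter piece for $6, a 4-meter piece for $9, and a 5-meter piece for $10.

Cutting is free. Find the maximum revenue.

Let r[k] be the best obtainable value from length k. For each k, try every first piece i and keep the best of price[i] + r[k−i].
r[1] = 2
r[2] = 4  (first piece 1, then r[1]=2)
r[3] = 6  (first piece 1, then r[2]=4)
r[4] = 9
r[5] = 11  (first piece 1, then r[4]=9)
One optimal cutting: 4 + 1 → $9 + $2 = $11.

11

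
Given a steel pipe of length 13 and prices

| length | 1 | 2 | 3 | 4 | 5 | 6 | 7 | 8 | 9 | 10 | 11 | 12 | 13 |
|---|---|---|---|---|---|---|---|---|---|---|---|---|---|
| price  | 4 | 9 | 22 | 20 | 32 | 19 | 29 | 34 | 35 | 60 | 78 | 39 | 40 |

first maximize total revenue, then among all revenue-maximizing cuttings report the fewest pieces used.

5

Let r[k] be the best obtainable value from length k. For each k, try every first piece i and keep the best of price[i] + r[k−i].
r[1] = 4
r[2] = 9
r[3] = 22
r[4] = 26  (first piece 1, then r[3]=22)
r[5] = 32
r[6] = 44  (first piece 3, then r[3]=22)
r[7] = 48  (first piece 1, then r[6]=44)
r[8] = 54  (first piece 3, then r[5]=32)
r[9] = 66  (first piece 3, then r[6]=44)
r[10] = 70  (first piece 1, then r[9]=66)
r[11] = 78
r[12] = 88  (first piece 3, then r[9]=66)
r[13] = 92  (first piece 1, then r[12]=88)
Maximum revenue is $92.
Now minimize piece count subject to staying optimal: for each k, pieces[k] = 1 + min over i with p[i]+r[k−i]=r[k] of pieces[k−i].
pieces[10] = 4
pieces[11] = 1
pieces[12] = 4
pieces[13] = 5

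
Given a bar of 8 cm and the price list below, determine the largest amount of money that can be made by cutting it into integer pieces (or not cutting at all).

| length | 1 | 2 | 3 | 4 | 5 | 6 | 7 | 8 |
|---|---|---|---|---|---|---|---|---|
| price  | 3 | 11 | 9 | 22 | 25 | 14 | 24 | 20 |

Consider every possible first cut. v[k] is the best of p[i]+v[k−i] over all sellable i≤k.
v[1] = 3
v[2] = 11
v[3] = 14  (first piece 1, then v[2]=11)
v[4] = 22  (first piece 2, then v[2]=11)
v[5] = 25  (first piece 1, then v[4]=22)
v[6] = 33  (first piece 2, then v[4]=22)
v[7] = 36  (first piece 1, then v[6]=33)
v[8] = 44  (first piece 2, then v[6]=33)
One optimal cutting: 2 + 2 + 2 + 2 → $11 + $11 + $11 + $11 = $44.

44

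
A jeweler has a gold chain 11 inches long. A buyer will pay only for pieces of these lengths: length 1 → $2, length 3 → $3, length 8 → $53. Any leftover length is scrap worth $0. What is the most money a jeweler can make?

59

Let best[k] be the best obtainable value from length k. For each k, try every first piece i and keep the best of price[i] + best[k−i].
best[1] = 2
best[2] = 4  (first piece 1, then best[1]=2)
best[3] = max(2+4, 3+0) = 6
best[4] = max(2+6, 3+2) = 8
best[5] = max(2+8, 3+4) = 10
best[6] = max(2+10, 3+6) = 12
best[7] = max(2+12, 3+8) = 14
best[8] = max(2+14, 3+10, 53+0) = 53
best[9] = max(2+53, 3+12, 53+2) = 55
best[10] = max(2+55, 3+14, 53+4) = 57
best[11] = max(2+57, 3+53, 53+6) = 59
One optimal cutting: 8 + 1 + 1 + 1 → $59.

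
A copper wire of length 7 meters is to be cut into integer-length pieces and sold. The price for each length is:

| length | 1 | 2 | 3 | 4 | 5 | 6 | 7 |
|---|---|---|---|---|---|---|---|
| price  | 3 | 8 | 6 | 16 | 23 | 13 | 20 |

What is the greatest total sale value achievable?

Let R[k] be the best obtainable value from length k. For each k, try every first piece i and keep the best of price[i] + R[k−i].
R[1] = 3
R[2] = 8
R[3] = 11  (first piece 1, then R[2]=8)
R[4] = 16  (first piece 2, then R[2]=8)
R[5] = 23
R[6] = 26  (first piece 1, then R[5]=23)
R[7] = 31  (first piece 2, then R[5]=23)
One optimal cutting: 5 + 2 → €23 + €8 = €31.

31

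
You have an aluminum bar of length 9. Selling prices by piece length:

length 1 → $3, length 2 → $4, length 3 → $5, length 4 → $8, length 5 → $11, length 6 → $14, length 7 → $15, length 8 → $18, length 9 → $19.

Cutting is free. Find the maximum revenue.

Let r[k] be the best obtainable value from length k. For each k, try every first piece i and keep the best of price[i] + r[k−i].
r[1] = 3
r[2] = max(3+3, 4+0) = 6
r[3] = max(3+6, 4+3, 5+0) = 9
r[4] = max(3+9, 4+6, 5+3, 8+0) = 12
r[5] = max(3+12, 4+9, 5+6, 8+3, 11+0) = 15
r[6] = max(3+15, 4+12, 5+9, 8+6, 11+3, 14+0) = 18
r[7] = max(3+18, 4+15, 5+12, …, 14+3, 15+0) = 21
r[8] = max(3+21, 4+18, 5+15, …, 15+3, 18+0) = 24
r[9] = max(3+24, 4+21, 5+18, …, 18+3, 19+0) = 27
One optimal cutting: 1 + 1 + 1 + 1 + 1 + 1 + 1 + 1 + 1 → $3 + $3 + $3 + $3 + $3 + $3 + $3 + $3 + $3 = $27.

27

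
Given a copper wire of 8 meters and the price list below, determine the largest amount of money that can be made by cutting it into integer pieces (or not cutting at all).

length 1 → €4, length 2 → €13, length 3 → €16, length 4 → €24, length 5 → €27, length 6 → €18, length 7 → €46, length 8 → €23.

Let R[k] be the best obtainable value from length k. For each k, try every first piece i and keep the best of price[i] + R[k−i].
R[1] = 4
R[2] = max(4+4, 13+0) = 13
R[3] = max(4+13, 13+4, 16+0) = 17
R[4] = max(4+17, 13+13, 16+4, 24+0) = 26
R[5] = max(4+26, 13+17, 16+13, 24+4, 27+0) = 30
R[6] = max(4+30, 13+26, 16+17, 24+13, 27+4, 18+0) = 39
R[7] = max(4+39, 13+30, 16+26, …, 18+4, 46+0) = 46
R[8] = max(4+46, 13+39, 16+30, …, 46+4, 23+0) = 52
One optimal cutting: 2 + 2 + 2 + 2 → €13 + €13 + €13 + €13 = €52.

52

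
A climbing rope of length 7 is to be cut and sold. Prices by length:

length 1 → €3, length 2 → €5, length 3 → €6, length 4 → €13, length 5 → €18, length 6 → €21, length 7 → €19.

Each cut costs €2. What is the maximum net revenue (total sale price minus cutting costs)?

22

Build r[k] bottom-up: r[k] = max over allowed piece i of (p[i] + r[k−i]) − 2 per cut.
r[1] = 3
r[2] = 5
r[3] = 6  (first piece 1, then r[2]=5)
r[4] = 13
r[5] = 18
r[6] = 21
r[7] = 22  (first piece 1, then r[6]=21)
One optimal plan: pieces 6 + 1 (1 cut) → €24 − €2 = €22.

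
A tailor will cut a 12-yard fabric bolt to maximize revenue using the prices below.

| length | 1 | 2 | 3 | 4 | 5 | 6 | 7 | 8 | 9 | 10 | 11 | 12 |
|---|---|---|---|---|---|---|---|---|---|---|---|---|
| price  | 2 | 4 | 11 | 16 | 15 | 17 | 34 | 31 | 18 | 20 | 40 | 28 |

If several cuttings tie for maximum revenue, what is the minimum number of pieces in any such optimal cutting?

3

Build r[k] bottom-up: r[k] = max over allowed piece i of (p[i] + r[k−i]).
r[1] = 2
r[2] = max(2+2, 4+0) = 4
r[3] = max(2+4, 4+2, 11+0) = 11
r[4] = max(2+11, 4+4, 11+2, 16+0) = 16
r[5] = max(2+16, 4+11, 11+4, 16+2, 15+0) = 18
r[6] = max(2+18, 4+16, 11+11, 16+4, 15+2, 17+0) = 22
r[7] = max(2+22, 4+18, 11+16, …, 17+2, 34+0) = 34
r[8] = max(2+34, 4+22, 11+18, …, 34+2, 31+0) = 36
r[9] = max(2+36, 4+34, 11+22, …, 31+2, 18+0) = 38
r[10] = max(2+38, 4+36, 11+34, …, 18+2, 20+0) = 45
r[11] = max(2+45, 4+38, 11+36, …, 20+2, 40+0) = 50
r[12] = max(2+50, 4+45, 11+38, …, 40+2, 28+0) = 52
Maximum revenue is $52.
Now minimize piece count subject to staying optimal: for each k, pieces[k] = 1 + min over i with p[i]+r[k−i]=r[k] of pieces[k−i].
pieces[9] = 2
pieces[10] = 2
pieces[11] = 2
pieces[12] = 3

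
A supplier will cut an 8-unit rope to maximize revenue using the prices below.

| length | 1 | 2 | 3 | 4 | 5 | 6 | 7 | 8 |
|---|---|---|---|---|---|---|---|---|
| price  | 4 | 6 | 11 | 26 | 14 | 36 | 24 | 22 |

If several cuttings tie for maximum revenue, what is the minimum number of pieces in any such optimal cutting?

Consider every possible first cut. r[k] is the best of p[i]+r[k−i] over all sellable i≤k.
r[1] = 4
r[2] = max(4+4, 6+0) = 8
r[3] = max(4+8, 6+4, 11+0) = 12
r[4] = max(4+12, 6+8, 11+4, 26+0) = 26
r[5] = max(4+26, 6+12, 11+8, 26+4, 14+0) = 30
r[6] = max(4+30, 6+26, 11+12, 26+8, 14+4, 36+0) = 36
r[7] = max(4+36, 6+30, 11+26, …, 36+4, 24+0) = 40
r[8] = max(4+40, 6+36, 11+30, …, 24+4, 22+0) = 52
Maximum revenue is 52.
Now minimize piece count subject to staying optimal: for each k, pieces[k] = 1 + min over i with p[i]+r[k−i]=r[k] of pieces[k−i].
pieces[5] = 2
pieces[6] = 1
pieces[7] = 2
pieces[8] = 2

2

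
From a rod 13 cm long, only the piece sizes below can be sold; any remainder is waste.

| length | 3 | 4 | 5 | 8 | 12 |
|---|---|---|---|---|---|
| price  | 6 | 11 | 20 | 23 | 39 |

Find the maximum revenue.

46

Consider every possible first cut. f[k] is the best of p[i]+f[k−i] over all sellable i≤k.
f[1] = 0
f[2] = 0
f[3] = 6
f[4] = max(6+0, 11+0) = 11
f[5] = max(6+0, 11+0, 20+0) = 20
f[6] = max(6+6, 11+0, 20+0) = 20
f[7] = max(6+11, 11+6, 20+0) = 20
f[8] = max(6+20, 11+11, 20+6, 23+0) = 26
f[9] = max(6+20, 11+20, 20+11, 23+0) = 31
f[10] = max(6+20, 11+20, 20+20, 23+0) = 40
f[11] = max(6+26, 11+20, 20+20, 23+6) = 40
f[12] = max(6+31, 11+26, 20+20, 23+11, 39+0) = 40
f[13] = max(6+40, 11+31, 20+26, 23+20, 39+0) = 46
One optimal cutting: 5 + 5 + 3 → 46.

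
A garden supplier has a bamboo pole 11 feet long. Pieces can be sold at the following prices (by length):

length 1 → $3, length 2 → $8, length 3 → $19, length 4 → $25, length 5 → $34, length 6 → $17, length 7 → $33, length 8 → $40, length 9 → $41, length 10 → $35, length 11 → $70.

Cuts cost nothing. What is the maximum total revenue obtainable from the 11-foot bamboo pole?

Let r[k] be the best obtainable value from length k. For each k, try every first piece i and keep the best of price[i] + r[k−i].
r[1] = 3
r[2] = max(3+3, 8+0) = 8
r[3] = max(3+8, 8+3, 19+0) = 19
r[4] = max(3+19, 8+8, 19+3, 25+0) = 25
r[5] = max(3+25, 8+19, 19+8, 25+3, 34+0) = 34
r[6] = max(3+34, 8+25, 19+19, 25+8, 34+3, 17+0) = 38
r[7] = max(3+38, 8+34, 19+25, …, 17+3, 33+0) = 44
r[8] = max(3+44, 8+38, 19+34, …, 33+3, 40+0) = 53
r[9] = max(3+53, 8+44, 19+38, …, 40+3, 41+0) = 59
r[10] = max(3+59, 8+53, 19+44, …, 41+3, 35+0) = 68
r[11] = max(3+68, 8+59, 19+53, …, 35+3, 70+0) = 72
One optimal cutting: 5 + 3 + 3 → $34 + $19 + $19 = $72.

72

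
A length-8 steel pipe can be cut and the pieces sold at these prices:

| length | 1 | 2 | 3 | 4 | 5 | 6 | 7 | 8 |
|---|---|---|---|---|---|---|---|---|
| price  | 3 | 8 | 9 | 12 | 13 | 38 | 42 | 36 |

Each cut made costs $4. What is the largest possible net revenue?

Let net[k] be the best obtainable value from length k. For each k, try every first piece i and keep the best of price[i] + net[k−i] minus the 4 cut fee when i<k.
net[1] = 3
net[2] = 8
net[3] = 9
net[4] = 12  (first piece 2, then net[2]=8)
net[5] = 13  (first piece 2, then net[3]=9)
net[6] = 38
net[7] = 42
net[8] = 42  (first piece 2, then net[6]=38)
One optimal plan: pieces 6 + 2 (1 cut) → $46 − $4 = $42.

42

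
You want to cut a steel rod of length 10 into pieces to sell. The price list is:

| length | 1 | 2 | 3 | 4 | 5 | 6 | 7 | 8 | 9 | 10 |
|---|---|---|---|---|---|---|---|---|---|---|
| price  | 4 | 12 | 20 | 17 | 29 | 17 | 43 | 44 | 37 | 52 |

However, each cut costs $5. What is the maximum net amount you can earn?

58

Build r[k] bottom-up: r[k] = max over allowed piece i of (p[i] + r[k−i]) − 5 per cut.
r[1] = 4
r[2] = max(4+4-5, 12+0) = 12
r[3] = max(4+12-5, 12+4-5, 20+0) = 20
r[4] = max(4+20-5, 12+12-5, 20+4-5, 17+0) = 19
r[5] = max(4+19-5, 12+20-5, 20+12-5, 17+4-5, 29+0) = 29
r[6] = max(4+29-5, 12+19-5, 20+20-5, 17+12-5, 29+4-5, 17+0) = 35
r[7] = max(4+35-5, 12+29-5, 20+19-5, …, 17+4-5, 43+0) = 43
r[8] = max(4+43-5, 12+35-5, 20+29-5, …, 43+4-5, 44+0) = 44
r[9] = max(4+44-5, 12+43-5, 20+35-5, …, 44+4-5, 37+0) = 50
r[10] = max(4+50-5, 12+44-5, 20+43-5, …, 37+4-5, 52+0) = 58
One optimal plan: pieces 7 + 3 (1 cut) → $63 − $5 = $58.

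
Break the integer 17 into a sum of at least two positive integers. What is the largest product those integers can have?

486

Let f[k] be the best product for length k (with at least one cut). For each first piece i, the rest contributes max(k−i, f[k−i]).
f[2] = 1·max(1,0) = 1·1 = 1
f[3] = max(1·2, 2·1) = 2
f[4] = max(1·3, 2·2, 3·1) = 4
f[5] = max(1·4, 2·3, 3·2, 4·1) = 6
f[6] = max(1·6, 2·4, 3·3, 4·2, 5·1) = 9
f[7] = max(1·9, 2·6, 3·4, 4·3, 5·2, 6·1) = 12
f[8] = max(1·12, 2·9, 3·6, …, 6·2, 7·1) = 18
f[9] = max(1·18, 2·12, 3·9, …, 7·2, 8·1) = 27
f[10] = max(1·27, 2·18, 3·12, …, 8·2, 9·1) = 36
f[11] = max(1·36, 2·27, 3·18, …, 9·2, 10·1) = 54
f[12] = max(1·54, 2·36, 3·27, …, 10·2, 11·1) = 81
f[13] = max(1·81, 2·54, 3·36, …, 11·2, 12·1) = 108
f[14] = max(1·108, 2·81, 3·54, …, 12·2, 13·1) = 162
f[15] = max(1·162, 2·108, 3·81, …, 13·2, 14·1) = 243
f[16] = max(1·243, 2·162, 3·108, …, 14·2, 15·1) = 324
f[17] = max(1·324, 2·243, 3·162, …, 15·2, 16·1) = 486
One optimal split: 3 + 3 + 3 + 3 + 3 + 2; product 3·3·3·3·3·2 = 486.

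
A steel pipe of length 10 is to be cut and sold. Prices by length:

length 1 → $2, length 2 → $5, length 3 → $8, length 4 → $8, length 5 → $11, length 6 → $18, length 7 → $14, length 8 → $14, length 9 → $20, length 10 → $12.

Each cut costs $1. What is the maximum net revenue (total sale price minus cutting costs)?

Build v[k] bottom-up: v[k] = max over allowed piece i of (p[i] + v[k−i]) − 1 per cut.
v[1] = 2
v[2] = max(2+2-1, 5+0) = 5
v[3] = max(2+5-1, 5+2-1, 8+0) = 8
v[4] = max(2+8-1, 5+5-1, 8+2-1, 8+0) = 9
v[5] = max(2+9-1, 5+8-1, 8+5-1, 8+2-1, 11+0) = 12
v[6] = max(2+12-1, 5+9-1, 8+8-1, 8+5-1, 11+2-1, 18+0) = 18
v[7] = max(2+18-1, 5+12-1, 8+9-1, …, 18+2-1, 14+0) = 19
v[8] = max(2+19-1, 5+18-1, 8+12-1, …, 14+2-1, 14+0) = 22
v[9] = max(2+22-1, 5+19-1, 8+18-1, …, 14+2-1, 20+0) = 25
v[10] = max(2+25-1, 5+22-1, 8+19-1, …, 20+2-1, 12+0) = 26
One optimal plan: pieces 6 + 3 + 1 (2 cuts) → $28 − $2 = $26.

26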